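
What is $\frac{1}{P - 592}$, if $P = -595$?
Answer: $- \frac{1}{1187} \approx -0.00084246$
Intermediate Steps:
$\frac{1}{P - 592} = \frac{1}{-595 - 592} = \frac{1}{-1187} = - \frac{1}{1187}$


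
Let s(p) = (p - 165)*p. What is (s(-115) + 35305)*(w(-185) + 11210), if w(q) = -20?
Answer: 755380950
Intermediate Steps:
s(p) = p*(-165 + p) (s(p) = (-165 + p)*p = p*(-165 + p))
(s(-115) + 35305)*(w(-185) + 11210) = (-115*(-165 - 115) + 35305)*(-20 + 11210) = (-115*(-280) + 35305)*11190 = (32200 + 35305)*11190 = 67505*11190 = 755380950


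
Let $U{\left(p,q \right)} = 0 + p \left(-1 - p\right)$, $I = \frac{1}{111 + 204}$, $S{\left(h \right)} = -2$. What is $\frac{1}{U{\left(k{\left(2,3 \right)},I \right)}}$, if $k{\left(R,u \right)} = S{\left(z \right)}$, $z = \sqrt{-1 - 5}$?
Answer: $- \frac{1}{2} \approx -0.5$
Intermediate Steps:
$z = i \sqrt{6}$ ($z = \sqrt{-6} = i \sqrt{6} \approx 2.4495 i$)
$k{\left(R,u \right)} = -2$
$I = \frac{1}{315} \approx 0.0031746$
$U{\left(p,q \right)} = p \left(-1 - p\right)$
$\frac{1}{U{\left(k{\left(2,3 \right)},I \right)}} = \frac{1}{\left(-1\right) \left(-2\right) \left(1 - 2\right)} = \frac{1}{\left(-1\right) \left(-2\right) \left(-1\right)} = \frac{1}{-2} = - \frac{1}{2}$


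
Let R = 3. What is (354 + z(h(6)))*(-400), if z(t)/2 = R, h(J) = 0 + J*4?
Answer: -144000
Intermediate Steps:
h(J) = 4*J (h(J) = 0 + 4*J = 4*J)
z(t) = 6 (z(t) = 2*3 = 6)
(354 + z(h(6)))*(-400) = (354 + 6)*(-400) = 360*(-400) = -144000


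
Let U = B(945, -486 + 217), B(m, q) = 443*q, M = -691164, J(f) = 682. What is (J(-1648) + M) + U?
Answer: -809649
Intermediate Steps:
U = -119167 (U = 443*(-486 + 217) = 443*(-269) = -119167)
(J(-1648) + M) + U = (682 - 691164) - 119167 = -690482 - 119167 = -809649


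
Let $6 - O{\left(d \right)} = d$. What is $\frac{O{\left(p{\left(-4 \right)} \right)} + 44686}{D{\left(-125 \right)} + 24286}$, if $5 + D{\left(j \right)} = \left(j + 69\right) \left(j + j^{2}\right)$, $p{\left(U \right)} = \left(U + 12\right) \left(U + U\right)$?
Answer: $- \frac{44756}{843719} \approx -0.053046$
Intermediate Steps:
$p{\left(U \right)} = 2 U \left(12 + U\right)$ ($p{\left(U \right)} = \left(12 + U\right) 2 U = 2 U \left(12 + U\right)$)
$O{\left(d \right)} = 6 - d$
$D{\left(j \right)} = -5 + \left(69 + j\right) \left(j + j^{2}\right)$ ($D{\left(j \right)} = -5 + \left(j + 69\right) \left(j + j^{2}\right) = -5 + \left(69 + j\right) \left(j + j^{2}\right)$)
$\frac{O{\left(p{\left(-4 \right)} \right)} + 44686}{D{\left(-125 \right)} + 24286} = \frac{\left(6 - 2 \left(-4\right) \left(12 - 4\right)\right) + 44686}{\left(-5 + \left(-125\right)^{3} + 69 \left(-125\right) + 70 \left(-125\right)^{2}\right) + 24286} = \frac{\left(6 - 2 \left(-4\right) 8\right) + 44686}{\left(-5 - 1953125 - 8625 + 70 \cdot 15625\right) + 24286} = \frac{\left(6 - -64\right) + 44686}{\left(-5 - 1953125 - 8625 + 1093750\right) + 24286} = \frac{\left(6 + 64\right) + 44686}{-868005 + 24286} = \frac{70 + 44686}{-843719} = 44756 \left(- \frac{1}{843719}\right) = - \frac{44756}{843719}$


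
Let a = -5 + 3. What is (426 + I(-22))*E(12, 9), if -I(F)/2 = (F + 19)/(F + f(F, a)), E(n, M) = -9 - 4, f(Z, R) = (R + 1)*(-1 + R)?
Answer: -105144/19 ≈ -5533.9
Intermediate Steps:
a = -2
f(Z, R) = (1 + R)*(-1 + R)
E(n, M) = -13
I(F) = -2*(19 + F)/(3 + F) (I(F) = -2*(F + 19)/(F + (-1 + (-2)²)) = -2*(19 + F)/(F + (-1 + 4)) = -2*(19 + F)/(F + 3) = -2*(19 + F)/(3 + F))
(426 + I(-22))*E(12, 9) = (426 + 2*(-19 - 1*(-22))/(3 - 22))*(-13) = (426 + 2*(-19 + 22)/(-19))*(-13) = (426 + 2*(-1/19)*3)*(-13) = (426 - 6/19)*(-13) = (8088/19)*(-13) = -105144/19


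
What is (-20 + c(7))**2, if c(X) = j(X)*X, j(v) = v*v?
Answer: 104329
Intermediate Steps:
j(v) = v**2
c(X) = X**3 (c(X) = X**2*X = X**3)
(-20 + c(7))**2 = (-20 + 7**3)**2 = (-20 + 343)**2 = 323**2 = 104329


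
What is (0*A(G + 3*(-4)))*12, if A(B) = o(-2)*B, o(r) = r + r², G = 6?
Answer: 0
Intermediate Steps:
A(B) = 2*B (A(B) = (-2*(1 - 2))*B = (-2*(-1))*B = 2*B)
(0*A(G + 3*(-4)))*12 = (0*(2*(6 + 3*(-4))))*12 = (0*(2*(6 - 12)))*12 = (0*(2*(-6)))*12 = (0*(-12))*12 = 0*12 = 0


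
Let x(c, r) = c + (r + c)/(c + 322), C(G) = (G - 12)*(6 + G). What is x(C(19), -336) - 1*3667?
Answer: -247955/71 ≈ -3492.3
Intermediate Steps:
C(G) = (-12 + G)*(6 + G)
x(c, r) = c + (c + r)/(322 + c)
x(C(19), -336) - 1*3667 = (-336 + (-72 + 19² - 6*19)² + 323*(-72 + 19² - 6*19))/(322 + (-72 + 19² - 6*19)) - 1*3667 = (-336 + (-72 + 361 - 114)² + 323*(-72 + 361 - 114))/(322 + (-72 + 361 - 114)) - 3667 = (-336 + 175² + 323*175)/(322 + 175) - 3667 = (-336 + 30625 + 56525)/497 - 3667 = (1/497)*86814 - 3667 = 12402/71 - 3667 = -247955/71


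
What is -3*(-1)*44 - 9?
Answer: 123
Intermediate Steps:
-3*(-1)*44 - 9 = 3*44 - 9 = 132 - 9 = 123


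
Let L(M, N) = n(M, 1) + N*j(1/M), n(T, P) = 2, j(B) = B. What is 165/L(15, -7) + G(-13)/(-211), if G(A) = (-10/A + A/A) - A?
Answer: 6784509/63089 ≈ 107.54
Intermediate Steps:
G(A) = 1 - A - 10/A (G(A) = (-10/A + 1) - A = (1 - 10/A) - A = 1 - A - 10/A)
L(M, N) = 2 + N/M
165/L(15, -7) + G(-13)/(-211) = 165/(2 - 7/15) + (1 - 1*(-13) - 10/(-13))/(-211) = 165/(2 - 7*1/15) + (1 + 13 - 10*(-1/13))*(-1/211) = 165/(2 - 7/15) + (1 + 13 + 10/13)*(-1/211) = 165/(23/15) + (192/13)*(-1/211) = 165*(15/23) - 192/2743 = 2475/23 - 192/2743 = 6784509/63089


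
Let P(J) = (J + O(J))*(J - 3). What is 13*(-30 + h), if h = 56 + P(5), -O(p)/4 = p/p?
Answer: 364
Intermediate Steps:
O(p) = -4 (O(p) = -4*p/p = -4*1 = -4)
P(J) = (-4 + J)*(-3 + J) (P(J) = (J - 4)*(J - 3) = (-4 + J)*(-3 + J))
h = 58 (h = 56 + (12 + 5**2 - 7*5) = 56 + (12 + 25 - 35) = 56 + 2 = 58)
13*(-30 + h) = 13*(-30 + 58) = 13*28 = 364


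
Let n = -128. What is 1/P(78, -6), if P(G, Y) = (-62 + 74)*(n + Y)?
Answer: -1/1608 ≈ -0.00062189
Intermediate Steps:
P(G, Y) = -1536 + 12*Y (P(G, Y) = (-62 + 74)*(-128 + Y) = 12*(-128 + Y) = -1536 + 12*Y)
1/P(78, -6) = 1/(-1536 + 12*(-6)) = 1/(-1536 - 72) = 1/(-1608) = -1/1608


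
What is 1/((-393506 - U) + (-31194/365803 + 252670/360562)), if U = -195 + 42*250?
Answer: -65947330643/26630216944243982 ≈ -2.4764e-6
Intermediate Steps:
U = 10305 (U = -195 + 10500 = 10305)
1/((-393506 - U) + (-31194/365803 + 252670/360562)) = 1/((-393506 - 1*10305) + (-31194/365803 + 252670/360562)) = 1/((-393506 - 10305) + (-31194*1/365803 + 252670*(1/360562))) = 1/(-403811 + (-31194/365803 + 126335/180281)) = 1/(-403811 + 40590036491/65947330643) = 1/(-26630216944243982/65947330643) = -65947330643/26630216944243982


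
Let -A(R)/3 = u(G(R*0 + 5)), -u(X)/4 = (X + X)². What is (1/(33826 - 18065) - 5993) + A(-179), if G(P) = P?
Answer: -75542472/15761 ≈ -4793.0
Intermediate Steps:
u(X) = -16*X² (u(X) = -4*(X + X)² = -4*4*X² = -16*X²)
A(R) = 1200 (A(R) = -(-48)*(R*0 + 5)² = -(-48)*(0 + 5)² = -(-48)*5² = -(-48)*25 = -3*(-400) = 1200)
(1/(33826 - 18065) - 5993) + A(-179) = (1/(33826 - 18065) - 5993) + 1200 = (1/15761 - 5993) + 1200 = -94455672/15761 + 1200 = -75542472/15761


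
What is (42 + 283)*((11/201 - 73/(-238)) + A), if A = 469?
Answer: 7297326725/47838 ≈ 1.5254e+5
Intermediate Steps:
(42 + 283)*((11/201 - 73/(-238)) + A) = (42 + 283)*((11/201 - 73/(-238)) + 469) = 325*((11*(1/201) - 73*(-1/238)) + 469) = 325*((11/201 + 73/238) + 469) = 325*(17291/47838 + 469) = 325*(22453313/47838) = 7297326725/47838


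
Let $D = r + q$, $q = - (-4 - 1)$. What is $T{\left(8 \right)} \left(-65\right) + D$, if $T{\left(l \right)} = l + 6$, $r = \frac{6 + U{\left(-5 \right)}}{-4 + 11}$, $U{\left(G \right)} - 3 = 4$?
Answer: $- \frac{6322}{7} \approx -903.14$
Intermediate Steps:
$U{\left(G \right)} = 7$ ($U{\left(G \right)} = 3 + 4 = 7$)
$q = 5$ ($q = \left(-1\right) \left(-5\right) = 5$)
$r = \frac{13}{7}$ ($r = \frac{6 + 7}{-4 + 11} = \frac{13}{7} \approx 1.8571$)
$D = \frac{48}{7}$ ($D = \frac{13}{7} + 5 = \frac{48}{7} \approx 6.8571$)
$T{\left(l \right)} = 6 + l$
$T{\left(8 \right)} \left(-65\right) + D = \left(6 + 8\right) \left(-65\right) + \frac{48}{7} = 14 \left(-65\right) + \frac{48}{7} = -910 + \frac{48}{7} = - \frac{6322}{7}$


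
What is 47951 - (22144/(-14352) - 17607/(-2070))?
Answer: 143352671/2990 ≈ 47944.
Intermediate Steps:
47951 - (22144/(-14352) - 17607/(-2070)) = 47951 - (22144*(-1/14352) - 17607*(-1/2070)) = 47951 - (-1384/897 + 5869/690) = 47951 - 1*20819/2990 = 47951 - 20819/2990 = 143352671/2990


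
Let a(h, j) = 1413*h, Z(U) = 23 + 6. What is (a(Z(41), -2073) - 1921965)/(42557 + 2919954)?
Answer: -1880988/2962511 ≈ -0.63493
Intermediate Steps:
Z(U) = 29
(a(Z(41), -2073) - 1921965)/(42557 + 2919954) = (1413*29 - 1921965)/(42557 + 2919954) = (40977 - 1921965)/2962511 = -1880988*1/2962511 = -1880988/2962511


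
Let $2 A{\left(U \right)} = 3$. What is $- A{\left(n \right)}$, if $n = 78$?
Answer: $- \frac{3}{2} \approx -1.5$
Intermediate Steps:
$A{\left(U \right)} = \frac{3}{2}$ ($A{\left(U \right)} = \frac{1}{2} \cdot 3 = \frac{3}{2}$)
$- A{\left(n \right)} = \left(-1\right) \frac{3}{2} = - \frac{3}{2}$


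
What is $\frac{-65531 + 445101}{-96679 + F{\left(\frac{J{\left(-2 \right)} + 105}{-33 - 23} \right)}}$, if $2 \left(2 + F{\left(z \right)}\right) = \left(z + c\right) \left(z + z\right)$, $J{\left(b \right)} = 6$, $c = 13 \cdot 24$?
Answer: $- \frac{1190331520}{305118687} \approx -3.9012$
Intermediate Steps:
$c = 312$
$F{\left(z \right)} = -2 + z \left(312 + z\right)$ ($F{\left(z \right)} = -2 + \frac{\left(z + 312\right) \left(z + z\right)}{2} = -2 + \frac{\left(312 + z\right) 2 z}{2} = -2 + \frac{2 z \left(312 + z\right)}{2} = -2 + z \left(312 + z\right)$)
$\frac{-65531 + 445101}{-96679 + F{\left(\frac{J{\left(-2 \right)} + 105}{-33 - 23} \right)}} = \frac{-65531 + 445101}{-96679 + \left(-2 + \left(\frac{6 + 105}{-33 - 23}\right)^{2} + 312 \frac{6 + 105}{-33 - 23}\right)} = \frac{379570}{-96679 + \left(-2 + \left(\frac{111}{-56}\right)^{2} + 312 \frac{111}{-56}\right)} = \frac{379570}{-96679 + \left(-2 + \left(111 \left(- \frac{1}{56}\right)\right)^{2} + 312 \cdot 111 \left(- \frac{1}{56}\right)\right)} = \frac{379570}{-96679 + \left(-2 + \left(- \frac{111}{56}\right)^{2} + 312 \left(- \frac{111}{56}\right)\right)} = \frac{379570}{-96679 - \frac{1933343}{3136}} = \frac{379570}{- \frac{305118687}{3136}} = 379570 \left(- \frac{3136}{305118687}\right) = - \frac{1190331520}{305118687}$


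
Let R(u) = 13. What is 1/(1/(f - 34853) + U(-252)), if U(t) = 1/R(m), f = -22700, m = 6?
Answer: 748189/57540 ≈ 13.003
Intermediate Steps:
U(t) = 1/13
1/(1/(f - 34853) + U(-252)) = 1/(1/(-22700 - 34853) + 1/13) = 1/(1/(-57553) + 1/13) = 1/(-1/57553 + 1/13) = 1/(57540/748189) = 748189/57540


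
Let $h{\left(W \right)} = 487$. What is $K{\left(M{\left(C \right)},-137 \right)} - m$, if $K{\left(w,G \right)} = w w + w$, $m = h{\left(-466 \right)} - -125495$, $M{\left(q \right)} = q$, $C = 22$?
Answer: $-125476$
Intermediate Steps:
$m = 125982$ ($m = 487 - -125495 = 487 + 125495 = 125982$)
$K{\left(w,G \right)} = w + w^{2}$ ($K{\left(w,G \right)} = w^{2} + w = w + w^{2}$)
$K{\left(M{\left(C \right)},-137 \right)} - m = 22 \left(1 + 22\right) - 125982 = 22 \cdot 23 - 125982 = 506 - 125982 = -125476$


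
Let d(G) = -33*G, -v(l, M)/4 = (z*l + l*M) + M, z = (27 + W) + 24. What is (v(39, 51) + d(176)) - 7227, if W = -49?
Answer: -21507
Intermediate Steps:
z = 2 (z = (27 - 49) + 24 = -22 + 24 = 2)
v(l, M) = -8*l - 4*M - 4*M*l (v(l, M) = -4*((2*l + l*M) + M) = -4*((2*l + M*l) + M) = -4*(M + 2*l + M*l) = -8*l - 4*M - 4*M*l)
(v(39, 51) + d(176)) - 7227 = ((-8*39 - 4*51 - 4*51*39) - 33*176) - 7227 = ((-312 - 204 - 7956) - 5808) - 7227 = (-8472 - 5808) - 7227 = -14280 - 7227 = -21507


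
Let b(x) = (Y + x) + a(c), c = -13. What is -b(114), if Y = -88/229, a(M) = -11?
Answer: -23499/229 ≈ -102.62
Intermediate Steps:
Y = -88/229 (Y = -88*1/229 = -88/229 ≈ -0.38428)
b(x) = -2607/229 + x (b(x) = (-88/229 + x) - 11 = -2607/229 + x)
-b(114) = -(-2607/229 + 114) = -1*23499/229 = -23499/229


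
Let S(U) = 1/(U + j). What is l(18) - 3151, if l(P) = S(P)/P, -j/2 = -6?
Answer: -1701539/540 ≈ -3151.0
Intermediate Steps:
j = 12 (j = -2*(-6) = 12)
S(U) = 1/(12 + U) (S(U) = 1/(U + 12) = 1/(12 + U))
l(P) = 1/(P*(12 + P)) (l(P) = 1/((12 + P)*P) = 1/(P*(12 + P)))
l(18) - 3151 = 1/(18*(12 + 18)) - 3151 = (1/18)/30 - 3151 = (1/18)*(1/30) - 3151 = 1/540 - 3151 = -1701539/540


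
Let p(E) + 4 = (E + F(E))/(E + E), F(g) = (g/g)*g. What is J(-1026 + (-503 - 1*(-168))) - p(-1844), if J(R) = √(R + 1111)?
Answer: 3 + 5*I*√10 ≈ 3.0 + 15.811*I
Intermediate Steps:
F(g) = g (F(g) = 1*g = g)
p(E) = -3 (p(E) = -4 + (E + E)/(E + E) = -4 + (2*E)/((2*E)) = -4 + (2*E)*(1/(2*E)) = -4 + 1 = -3)
J(R) = √(1111 + R)
J(-1026 + (-503 - 1*(-168))) - p(-1844) = √(1111 + (-1026 + (-503 - 1*(-168)))) - 1*(-3) = √(1111 + (-1026 + (-503 + 168))) + 3 = √(1111 + (-1026 - 335)) + 3 = √(1111 - 1361) + 3 = √(-250) + 3 = 5*I*√10 + 3 = 3 + 5*I*√10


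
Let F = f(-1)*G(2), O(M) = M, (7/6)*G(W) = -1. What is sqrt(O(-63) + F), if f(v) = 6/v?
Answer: 9*I*sqrt(35)/7 ≈ 7.6064*I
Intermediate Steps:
G(W) = -6/7 (G(W) = (6/7)*(-1) = -6/7)
F = 36/7 (F = (6/(-1))*(-6/7) = (6*(-1))*(-6/7) = -6*(-6/7) = 36/7 ≈ 5.1429)
sqrt(O(-63) + F) = sqrt(-63 + 36/7) = sqrt(-405/7) = 9*I*sqrt(35)/7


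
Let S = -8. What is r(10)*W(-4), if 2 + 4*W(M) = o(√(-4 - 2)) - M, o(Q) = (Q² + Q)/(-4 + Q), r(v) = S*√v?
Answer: 4*(-3*√15 - 7*I*√10)/(√6 + 4*I) ≈ -21.273 - 1.4084*I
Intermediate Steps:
r(v) = -8*√v
o(Q) = (Q + Q²)/(-4 + Q)
W(M) = -½ - M/4 + I*√6*(1 + I*√6)/(4*(-4 + I*√6)) (W(M) = -½ + (√(-4 - 2)*(1 + √(-4 - 2))/(-4 + √(-4 - 2)) - M)/4 = -½ + (√(-6)*(1 + √(-6))/(-4 + √(-6)) - M)/4 = -½ + ((I*√6)*(1 + I*√6)/(-4 + I*√6) - M)/4 = -½ + (I*√6*(1 + I*√6)/(-4 + I*√6) - M)/4 = -½ + (-M + I*√6*(1 + I*√6)/(-4 + I*√6))/4 = -½ + (-M/4 + I*√6*(1 + I*√6)/(4*(-4 + I*√6))) = -½ - M/4 + I*√6*(1 + I*√6)/(4*(-4 + I*√6)))
r(10)*W(-4) = (-8*√10)*((-√6 - 2*I - 1*(-4)*√6 - 4*I*(-4))/(4*(√6 + 4*I))) = (-8*√10)*((-√6 - 2*I + 4*√6 + 16*I)/(4*(√6 + 4*I))) = (-8*√10)*((3*√6 + 14*I)/(4*(√6 + 4*I))) = -2*√10*(3*√6 + 14*I)/(√6 + 4*I)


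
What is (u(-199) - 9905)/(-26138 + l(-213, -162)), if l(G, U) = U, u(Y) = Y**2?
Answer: -7424/6575 ≈ -1.1291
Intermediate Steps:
(u(-199) - 9905)/(-26138 + l(-213, -162)) = ((-199)**2 - 9905)/(-26138 - 162) = (39601 - 9905)/(-26300) = 29696*(-1/26300) = -7424/6575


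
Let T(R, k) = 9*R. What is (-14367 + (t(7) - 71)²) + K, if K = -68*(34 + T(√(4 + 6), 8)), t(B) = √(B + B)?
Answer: -16679 + (71 - √14)² - 612*√10 ≈ -14091.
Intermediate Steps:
t(B) = √2*√B (t(B) = √(2*B) = √2*√B)
K = -2312 - 612*√10 (K = -68*(34 + 9*√(4 + 6)) = -68*(34 + 9*√10) = -2312 - 612*√10 ≈ -4247.3)
(-14367 + (t(7) - 71)²) + K = (-14367 + (√2*√7 - 71)²) + (-2312 - 612*√10) = (-14367 + (√14 - 71)²) + (-2312 - 612*√10) = (-14367 + (-71 + √14)²) + (-2312 - 612*√10) = -16679 + (-71 + √14)² - 612*√10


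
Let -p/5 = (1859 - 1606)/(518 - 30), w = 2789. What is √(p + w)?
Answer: √165891574/244 ≈ 52.786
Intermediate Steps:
p = -1265/488 (p = -5*(1859 - 1606)/(518 - 30) = -1265/488 ≈ -2.5922)
√(p + w) = √(-1265/488 + 2789) = √(1359767/488) = √165891574/244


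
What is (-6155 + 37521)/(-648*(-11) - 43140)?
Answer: -15683/18006 ≈ -0.87099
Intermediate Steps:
(-6155 + 37521)/(-648*(-11) - 43140) = 31366/(7128 - 43140) = 31366/(-36012) = 31366*(-1/36012) = -15683/18006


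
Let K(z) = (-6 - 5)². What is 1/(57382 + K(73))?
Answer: 1/57503 ≈ 1.7390e-5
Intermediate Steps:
K(z) = 121 (K(z) = (-11)² = 121)
1/(57382 + K(73)) = 1/(57382 + 121) = 1/57503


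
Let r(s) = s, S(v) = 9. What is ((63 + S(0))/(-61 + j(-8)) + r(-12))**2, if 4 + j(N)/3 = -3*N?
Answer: 7056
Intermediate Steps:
j(N) = -12 - 9*N (j(N) = -12 + 3*(-3*N) = -12 - 9*N)
((63 + S(0))/(-61 + j(-8)) + r(-12))**2 = ((63 + 9)/(-61 + (-12 - 9*(-8))) - 12)**2 = (72/(-61 + (-12 + 72)) - 12)**2 = (72/(-61 + 60) - 12)**2 = (72/(-1) - 12)**2 = (72*(-1) - 12)**2 = (-72 - 12)**2 = (-84)**2 = 7056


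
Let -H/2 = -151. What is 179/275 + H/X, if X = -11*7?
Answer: -6297/1925 ≈ -3.2712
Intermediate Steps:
H = 302 (H = -2*(-151) = 302)
X = -77
179/275 + H/X = 179/275 + 302/(-77) = 179*(1/275) + 302*(-1/77) = 179/275 - 302/77 = -6297/1925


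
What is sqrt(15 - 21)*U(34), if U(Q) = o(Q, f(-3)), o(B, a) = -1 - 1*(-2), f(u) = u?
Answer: I*sqrt(6) ≈ 2.4495*I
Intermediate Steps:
o(B, a) = 1 (o(B, a) = -1 + 2 = 1)
U(Q) = 1
sqrt(15 - 21)*U(34) = sqrt(15 - 21)*1 = sqrt(-6)*1 = (I*sqrt(6))*1 = I*sqrt(6)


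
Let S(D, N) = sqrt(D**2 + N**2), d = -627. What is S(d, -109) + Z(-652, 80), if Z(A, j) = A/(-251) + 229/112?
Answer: 130503/28112 + sqrt(405010) ≈ 641.05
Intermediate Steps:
Z(A, j) = 229/112 - A/251 (Z(A, j) = A*(-1/251) + 229*(1/112) = -A/251 + 229/112 = 229/112 - A/251)
S(d, -109) + Z(-652, 80) = sqrt((-627)**2 + (-109)**2) + (229/112 - 1/251*(-652)) = sqrt(393129 + 11881) + (229/112 + 652/251) = sqrt(405010) + 130503/28112 = 130503/28112 + sqrt(405010)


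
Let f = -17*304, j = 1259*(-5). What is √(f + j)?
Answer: I*√11463 ≈ 107.07*I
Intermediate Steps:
j = -6295
f = -5168
√(f + j) = √(-5168 - 6295) = √(-11463) = I*√11463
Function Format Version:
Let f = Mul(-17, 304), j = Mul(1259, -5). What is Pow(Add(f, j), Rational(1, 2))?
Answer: Mul(I, Pow(11463, Rational(1, 2))) ≈ Mul(107.07, I)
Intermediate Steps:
j = -6295
f = -5168
Pow(Add(f, j), Rational(1, 2)) = Pow(Add(-5168, -6295), Rational(1, 2)) = Pow(-11463, Rational(1, 2)) = Mul(I, Pow(11463, Rational(1, 2)))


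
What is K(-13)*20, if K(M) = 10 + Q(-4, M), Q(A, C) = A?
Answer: 120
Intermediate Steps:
K(M) = 6 (K(M) = 10 - 4 = 6)
K(-13)*20 = 6*20 = 120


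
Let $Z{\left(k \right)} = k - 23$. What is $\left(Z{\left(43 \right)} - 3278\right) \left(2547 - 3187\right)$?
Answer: $2085120$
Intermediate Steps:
$Z{\left(k \right)} = -23 + k$
$\left(Z{\left(43 \right)} - 3278\right) \left(2547 - 3187\right) = \left(\left(-23 + 43\right) - 3278\right) \left(2547 - 3187\right) = \left(20 - 3278\right) \left(-640\right) = \left(-3258\right) \left(-640\right) = 2085120$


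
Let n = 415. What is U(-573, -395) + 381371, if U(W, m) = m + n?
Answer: 381391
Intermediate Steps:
U(W, m) = 415 + m (U(W, m) = m + 415 = 415 + m)
U(-573, -395) + 381371 = (415 - 395) + 381371 = 20 + 381371 = 381391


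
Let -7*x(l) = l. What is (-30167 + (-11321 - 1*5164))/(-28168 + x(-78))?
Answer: 163282/98549 ≈ 1.6569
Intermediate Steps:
x(l) = -l/7
(-30167 + (-11321 - 1*5164))/(-28168 + x(-78)) = (-30167 + (-11321 - 1*5164))/(-28168 - ⅐*(-78)) = (-30167 + (-11321 - 5164))/(-28168 + 78/7) = (-30167 - 16485)/(-197098/7) = -46652*(-7/197098) = 163282/98549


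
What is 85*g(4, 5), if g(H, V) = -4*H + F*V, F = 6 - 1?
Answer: 765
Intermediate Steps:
F = 5
g(H, V) = -4*H + 5*V
85*g(4, 5) = 85*(-4*4 + 5*5) = 85*(-16 + 25) = 85*9 = 765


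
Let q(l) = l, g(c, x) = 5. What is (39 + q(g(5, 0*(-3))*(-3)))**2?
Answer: 576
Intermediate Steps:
(39 + q(g(5, 0*(-3))*(-3)))**2 = (39 + 5*(-3))**2 = (39 - 15)**2 = 24**2 = 576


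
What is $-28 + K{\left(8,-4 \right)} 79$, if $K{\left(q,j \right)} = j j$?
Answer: $1236$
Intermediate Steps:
$K{\left(q,j \right)} = j^{2}$
$-28 + K{\left(8,-4 \right)} 79 = -28 + \left(-4\right)^{2} \cdot 79 = -28 + 16 \cdot 79 = -28 + 1264 = 1236$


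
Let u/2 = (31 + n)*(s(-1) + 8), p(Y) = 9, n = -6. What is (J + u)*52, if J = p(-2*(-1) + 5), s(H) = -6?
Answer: 5668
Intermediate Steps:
J = 9
u = 100 (u = 2*((31 - 6)*(-6 + 8)) = 2*(25*2) = 2*50 = 100)
(J + u)*52 = (9 + 100)*52 = 109*52 = 5668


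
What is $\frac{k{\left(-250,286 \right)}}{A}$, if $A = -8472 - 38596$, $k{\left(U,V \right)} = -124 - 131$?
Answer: $\frac{255}{47068} \approx 0.0054177$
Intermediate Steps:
$k{\left(U,V \right)} = -255$
$A = -47068$ ($A = -8472 - 38596 = -47068$)
$\frac{k{\left(-250,286 \right)}}{A} = - \frac{255}{-47068} = \left(-255\right) \left(- \frac{1}{47068}\right) = \frac{255}{47068}$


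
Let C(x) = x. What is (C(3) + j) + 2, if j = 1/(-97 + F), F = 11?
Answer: 429/86 ≈ 4.9884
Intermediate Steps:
j = -1/86 (j = 1/(-97 + 11) = 1/(-86) = -1/86 ≈ -0.011628)
(C(3) + j) + 2 = (3 - 1/86) + 2 = 257/86 + 2 = 429/86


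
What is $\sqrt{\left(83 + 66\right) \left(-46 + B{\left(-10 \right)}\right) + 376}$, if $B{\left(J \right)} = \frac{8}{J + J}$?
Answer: $\frac{12 i \sqrt{1135}}{5} \approx 80.855 i$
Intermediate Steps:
$B{\left(J \right)} = \frac{4}{J}$ ($B{\left(J \right)} = \frac{8}{2 J} = 8 \frac{1}{2 J} = \frac{4}{J}$)
$\sqrt{\left(83 + 66\right) \left(-46 + B{\left(-10 \right)}\right) + 376} = \sqrt{\left(83 + 66\right) \left(-46 + \frac{4}{-10}\right) + 376} = \sqrt{149 \left(-46 + 4 \left(- \frac{1}{10}\right)\right) + 376} = \sqrt{149 \left(-46 - \frac{2}{5}\right) + 376} = \sqrt{149 \left(- \frac{232}{5}\right) + 376} = \sqrt{- \frac{34568}{5} + 376} = \sqrt{- \frac{32688}{5}} = \frac{12 i \sqrt{1135}}{5}$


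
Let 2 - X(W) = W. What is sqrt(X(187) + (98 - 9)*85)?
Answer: 6*sqrt(205) ≈ 85.907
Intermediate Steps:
X(W) = 2 - W
sqrt(X(187) + (98 - 9)*85) = sqrt((2 - 1*187) + (98 - 9)*85) = sqrt((2 - 187) + 89*85) = sqrt(-185 + 7565) = sqrt(7380) = 6*sqrt(205)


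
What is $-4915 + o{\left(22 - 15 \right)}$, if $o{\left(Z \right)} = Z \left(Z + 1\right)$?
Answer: $-4859$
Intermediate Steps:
$o{\left(Z \right)} = Z \left(1 + Z\right)$
$-4915 + o{\left(22 - 15 \right)} = -4915 + \left(22 - 15\right) \left(1 + \left(22 - 15\right)\right) = -4915 + 7 \left(1 + 7\right) = -4915 + 7 \cdot 8 = -4915 + 56 = -4859$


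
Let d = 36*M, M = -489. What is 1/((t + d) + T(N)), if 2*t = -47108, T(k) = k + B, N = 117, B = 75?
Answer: -1/40966 ≈ -2.4410e-5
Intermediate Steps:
T(k) = 75 + k (T(k) = k + 75 = 75 + k)
d = -17604 (d = 36*(-489) = -17604)
t = -23554 (t = (½)*(-47108) = -23554)
1/((t + d) + T(N)) = 1/((-23554 - 17604) + (75 + 117)) = 1/(-41158 + 192) = 1/(-40966) = -1/40966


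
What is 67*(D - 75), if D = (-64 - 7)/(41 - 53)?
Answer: -55543/12 ≈ -4628.6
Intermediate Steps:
D = 71/12 (D = -71/(-12) = -71*(-1/12) = 71/12 ≈ 5.9167)
67*(D - 75) = 67*(71/12 - 75) = 67*(-829/12) = -55543/12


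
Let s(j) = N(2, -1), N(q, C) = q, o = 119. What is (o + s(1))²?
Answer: 14641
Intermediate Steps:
s(j) = 2
(o + s(1))² = (119 + 2)² = 121² = 14641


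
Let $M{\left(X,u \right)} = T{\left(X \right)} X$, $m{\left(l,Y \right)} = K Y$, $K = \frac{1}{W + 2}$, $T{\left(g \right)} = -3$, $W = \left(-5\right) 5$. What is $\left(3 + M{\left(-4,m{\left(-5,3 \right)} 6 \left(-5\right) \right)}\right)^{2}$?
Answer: $225$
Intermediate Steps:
$W = -25$
$K = - \frac{1}{23}$ ($K = \frac{1}{-25 + 2} = \frac{1}{-23} = - \frac{1}{23} \approx -0.043478$)
$m{\left(l,Y \right)} = - \frac{Y}{23}$
$M{\left(X,u \right)} = - 3 X$
$\left(3 + M{\left(-4,m{\left(-5,3 \right)} 6 \left(-5\right) \right)}\right)^{2} = \left(3 - -12\right)^{2} = \left(3 + 12\right)^{2} = 15^{2} = 225$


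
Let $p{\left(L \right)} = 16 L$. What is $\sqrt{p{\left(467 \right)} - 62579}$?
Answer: $3 i \sqrt{6123} \approx 234.75 i$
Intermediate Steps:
$\sqrt{p{\left(467 \right)} - 62579} = \sqrt{16 \cdot 467 - 62579} = \sqrt{7472 - 62579} = \sqrt{-55107} = 3 i \sqrt{6123}$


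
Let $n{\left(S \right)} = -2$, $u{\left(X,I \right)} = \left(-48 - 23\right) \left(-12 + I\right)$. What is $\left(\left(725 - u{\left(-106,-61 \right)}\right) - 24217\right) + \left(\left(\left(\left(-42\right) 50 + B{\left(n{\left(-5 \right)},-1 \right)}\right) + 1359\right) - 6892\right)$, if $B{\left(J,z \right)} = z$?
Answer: $-36309$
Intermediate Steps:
$u{\left(X,I \right)} = 852 - 71 I$ ($u{\left(X,I \right)} = - 71 \left(-12 + I\right) = 852 - 71 I$)
$\left(\left(725 - u{\left(-106,-61 \right)}\right) - 24217\right) + \left(\left(\left(\left(-42\right) 50 + B{\left(n{\left(-5 \right)},-1 \right)}\right) + 1359\right) - 6892\right) = \left(\left(725 - \left(852 - -4331\right)\right) - 24217\right) + \left(\left(\left(\left(-42\right) 50 - 1\right) + 1359\right) - 6892\right) = \left(\left(725 - \left(852 + 4331\right)\right) - 24217\right) + \left(\left(\left(-2100 - 1\right) + 1359\right) - 6892\right) = \left(\left(725 - 5183\right) - 24217\right) + \left(\left(-2101 + 1359\right) - 6892\right) = \left(\left(725 - 5183\right) - 24217\right) - 7634 = \left(-4458 - 24217\right) - 7634 = -28675 - 7634 = -36309$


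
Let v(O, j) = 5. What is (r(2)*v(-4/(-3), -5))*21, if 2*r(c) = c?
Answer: 105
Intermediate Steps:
r(c) = c/2
(r(2)*v(-4/(-3), -5))*21 = (((1/2)*2)*5)*21 = (1*5)*21 = 5*21 = 105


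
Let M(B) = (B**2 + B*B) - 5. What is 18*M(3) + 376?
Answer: 610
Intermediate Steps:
M(B) = -5 + 2*B**2 (M(B) = (B**2 + B**2) - 5 = 2*B**2 - 5 = -5 + 2*B**2)
18*M(3) + 376 = 18*(-5 + 2*3**2) + 376 = 18*(-5 + 2*9) + 376 = 18*(-5 + 18) + 376 = 18*13 + 376 = 234 + 376 = 610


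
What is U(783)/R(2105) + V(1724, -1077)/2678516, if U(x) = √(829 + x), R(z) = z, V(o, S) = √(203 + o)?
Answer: √1927/2678516 + 2*√403/2105 ≈ 0.019090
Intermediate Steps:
U(783)/R(2105) + V(1724, -1077)/2678516 = √(829 + 783)/2105 + √(203 + 1724)/2678516 = √1612*(1/2105) + √1927*(1/2678516) = (2*√403)*(1/2105) + √1927/2678516 = 2*√403/2105 + √1927/2678516 = √1927/2678516 + 2*√403/2105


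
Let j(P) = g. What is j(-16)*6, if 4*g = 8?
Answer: 12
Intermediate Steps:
g = 2 (g = (¼)*8 = 2)
j(P) = 2
j(-16)*6 = 2*6 = 12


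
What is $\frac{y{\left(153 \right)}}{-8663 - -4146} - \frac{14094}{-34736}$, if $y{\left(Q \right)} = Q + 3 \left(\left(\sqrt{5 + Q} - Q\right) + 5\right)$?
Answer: $\frac{36885387}{78451256} - \frac{3 \sqrt{158}}{4517} \approx 0.46182$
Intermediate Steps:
$y{\left(Q \right)} = 15 - 2 Q + 3 \sqrt{5 + Q}$ ($y{\left(Q \right)} = Q + 3 \left(5 + \sqrt{5 + Q} - Q\right) = Q + \left(15 - 3 Q + 3 \sqrt{5 + Q}\right) = 15 - 2 Q + 3 \sqrt{5 + Q}$)
$\frac{y{\left(153 \right)}}{-8663 - -4146} - \frac{14094}{-34736} = \frac{15 - 306 + 3 \sqrt{5 + 153}}{-8663 - -4146} - \frac{14094}{-34736} = \frac{15 - 306 + 3 \sqrt{158}}{-8663 + 4146} - - \frac{7047}{17368} = \frac{-291 + 3 \sqrt{158}}{-4517} + \frac{7047}{17368} = \left(-291 + 3 \sqrt{158}\right) \left(- \frac{1}{4517}\right) + \frac{7047}{17368} = \left(\frac{291}{4517} - \frac{3 \sqrt{158}}{4517}\right) + \frac{7047}{17368} = \frac{36885387}{78451256} - \frac{3 \sqrt{158}}{4517}$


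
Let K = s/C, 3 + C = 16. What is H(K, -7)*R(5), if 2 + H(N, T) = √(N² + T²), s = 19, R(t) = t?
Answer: -10 + 5*√8642/13 ≈ 25.755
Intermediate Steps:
C = 13 (C = -3 + 16 = 13)
K = 19/13 ≈ 1.4615
H(N, T) = -2 + √(N² + T²)
H(K, -7)*R(5) = (-2 + √((19/13)² + (-7)²))*5 = (-2 + √(361/169 + 49))*5 = (-2 + √(8642/169))*5 = (-2 + √8642/13)*5 = -10 + 5*√8642/13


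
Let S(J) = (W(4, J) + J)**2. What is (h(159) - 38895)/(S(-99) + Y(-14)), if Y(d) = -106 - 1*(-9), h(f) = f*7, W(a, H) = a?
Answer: -2099/496 ≈ -4.2319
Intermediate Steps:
h(f) = 7*f
Y(d) = -97 (Y(d) = -106 + 9 = -97)
S(J) = (4 + J)**2
(h(159) - 38895)/(S(-99) + Y(-14)) = (7*159 - 38895)/((4 - 99)**2 - 97) = (1113 - 38895)/((-95)**2 - 97) = -37782/(9025 - 97) = -37782/8928 = -37782*1/8928 = -2099/496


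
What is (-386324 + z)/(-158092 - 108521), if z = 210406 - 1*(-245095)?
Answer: -23059/88871 ≈ -0.25947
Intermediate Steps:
z = 455501 (z = 210406 + 245095 = 455501)
(-386324 + z)/(-158092 - 108521) = (-386324 + 455501)/(-158092 - 108521) = 69177/(-266613) = 69177*(-1/266613) = -23059/88871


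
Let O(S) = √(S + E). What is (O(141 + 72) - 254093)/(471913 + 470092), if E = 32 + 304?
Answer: -254093/942005 + 3*√61/942005 ≈ -0.26971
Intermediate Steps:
E = 336
O(S) = √(336 + S) (O(S) = √(S + 336) = √(336 + S))
(O(141 + 72) - 254093)/(471913 + 470092) = (√(336 + (141 + 72)) - 254093)/(471913 + 470092) = (√(336 + 213) - 254093)/942005 = (√549 - 254093)*(1/942005) = (3*√61 - 254093)*(1/942005) = (-254093 + 3*√61)*(1/942005) = -254093/942005 + 3*√61/942005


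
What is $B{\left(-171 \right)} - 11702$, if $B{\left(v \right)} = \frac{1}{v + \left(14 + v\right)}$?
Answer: $- \frac{3838257}{328} \approx -11702.0$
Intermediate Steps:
$B{\left(v \right)} = \frac{1}{14 + 2 v}$
$B{\left(-171 \right)} - 11702 = \frac{1}{2 \left(7 - 171\right)} - 11702 = \frac{1}{2 \left(-164\right)} - 11702 = \frac{1}{2} \left(- \frac{1}{164}\right) - 11702 = - \frac{1}{328} - 11702 = - \frac{3838257}{328}$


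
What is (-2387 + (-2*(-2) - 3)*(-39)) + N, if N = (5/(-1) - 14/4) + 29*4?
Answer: -4637/2 ≈ -2318.5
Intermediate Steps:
N = 215/2 (N = (5*(-1) - 14*¼) + 116 = (-5 - 7/2) + 116 = -17/2 + 116 = 215/2 ≈ 107.50)
(-2387 + (-2*(-2) - 3)*(-39)) + N = (-2387 + (-2*(-2) - 3)*(-39)) + 215/2 = (-2387 + (4 - 3)*(-39)) + 215/2 = (-2387 + 1*(-39)) + 215/2 = (-2387 - 39) + 215/2 = -2426 + 215/2 = -4637/2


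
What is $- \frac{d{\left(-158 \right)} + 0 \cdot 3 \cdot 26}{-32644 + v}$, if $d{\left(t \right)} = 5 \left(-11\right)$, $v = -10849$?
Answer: $- \frac{55}{43493} \approx -0.0012646$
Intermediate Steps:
$d{\left(t \right)} = -55$
$- \frac{d{\left(-158 \right)} + 0 \cdot 3 \cdot 26}{-32644 + v} = - \frac{-55 + 0 \cdot 3 \cdot 26}{-32644 - 10849} = - \frac{-55 + 0 \cdot 26}{-43493} = - \frac{\left(-55 + 0\right) \left(-1\right)}{43493} = - \frac{\left(-55\right) \left(-1\right)}{43493} = \left(-1\right) \frac{55}{43493} = - \frac{55}{43493}$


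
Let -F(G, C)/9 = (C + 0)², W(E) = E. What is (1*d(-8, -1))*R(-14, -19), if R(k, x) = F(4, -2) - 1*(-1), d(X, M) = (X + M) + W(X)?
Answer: 595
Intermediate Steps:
F(G, C) = -9*C² (F(G, C) = -9*(C + 0)² = -9*C²)
d(X, M) = M + 2*X (d(X, M) = (X + M) + X = (M + X) + X = M + 2*X)
R(k, x) = -35 (R(k, x) = -9*(-2)² - 1*(-1) = -9*4 + 1 = -36 + 1 = -35)
(1*d(-8, -1))*R(-14, -19) = (1*(-1 + 2*(-8)))*(-35) = (1*(-1 - 16))*(-35) = (1*(-17))*(-35) = -17*(-35) = 595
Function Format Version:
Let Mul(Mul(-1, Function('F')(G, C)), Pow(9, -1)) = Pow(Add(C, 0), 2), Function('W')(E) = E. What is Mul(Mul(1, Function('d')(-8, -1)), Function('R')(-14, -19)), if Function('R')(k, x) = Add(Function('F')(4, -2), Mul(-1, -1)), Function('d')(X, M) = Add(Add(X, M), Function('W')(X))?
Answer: 595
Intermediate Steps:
Function('F')(G, C) = Mul(-9, Pow(C, 2)) (Function('F')(G, C) = Mul(-9, Pow(Add(C, 0), 2)) = Mul(-9, Pow(C, 2)))
Function('d')(X, M) = Add(M, Mul(2, X)) (Function('d')(X, M) = Add(Add(X, M), X) = Add(Add(M, X), X) = Add(M, Mul(2, X)))
Function('R')(k, x) = -35 (Function('R')(k, x) = Add(Mul(-9, Pow(-2, 2)), Mul(-1, -1)) = Add(Mul(-9, 4), 1) = Add(-36, 1) = -35)
Mul(Mul(1, Function('d')(-8, -1)), Function('R')(-14, -19)) = Mul(Mul(1, Add(-1, Mul(2, -8))), -35) = Mul(Mul(1, Add(-1, -16)), -35) = Mul(Mul(1, -17), -35) = Mul(-17, -35) = 595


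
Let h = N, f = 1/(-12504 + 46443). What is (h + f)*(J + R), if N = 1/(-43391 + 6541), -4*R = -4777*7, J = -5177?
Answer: 37059941/5002608600 ≈ 0.0074081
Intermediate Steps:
f = 1/33939 ≈ 2.9465e-5
R = 33439/4 (R = -(-4777)*7/4 = -¼*(-33439) = 33439/4 ≈ 8359.8)
N = -1/36850 (N = 1/(-36850) = -1/36850 ≈ -2.7137e-5)
h = -1/36850 ≈ -2.7137e-5
(h + f)*(J + R) = (-1/36850 + 1/33939)*(-5177 + 33439/4) = (2911/1250652150)*(12731/4) = 37059941/5002608600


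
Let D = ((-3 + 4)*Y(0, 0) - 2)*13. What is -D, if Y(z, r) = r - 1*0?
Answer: 26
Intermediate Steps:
Y(z, r) = r (Y(z, r) = r + 0 = r)
D = -26 (D = ((-3 + 4)*0 - 2)*13 = (1*0 - 2)*13 = (0 - 2)*13 = -2*13 = -26)
-D = -1*(-26) = 26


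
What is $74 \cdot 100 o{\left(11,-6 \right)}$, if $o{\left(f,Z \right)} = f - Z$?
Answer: $125800$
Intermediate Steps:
$74 \cdot 100 o{\left(11,-6 \right)} = 74 \cdot 100 \left(11 - -6\right) = 7400 \left(11 + 6\right) = 7400 \cdot 17 = 125800$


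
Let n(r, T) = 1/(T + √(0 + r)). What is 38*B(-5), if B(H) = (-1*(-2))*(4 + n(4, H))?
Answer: 836/3 ≈ 278.67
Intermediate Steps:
n(r, T) = 1/(T + √r)
B(H) = 8 + 2/(2 + H) (B(H) = (-1*(-2))*(4 + 1/(H + √4)) = 2*(4 + 1/(H + 2)) = 2*(4 + 1/(2 + H)) = 8 + 2/(2 + H))
38*B(-5) = 38*(2*(9 + 4*(-5))/(2 - 5)) = 38*(2*(9 - 20)/(-3)) = 38*(2*(-⅓)*(-11)) = 38*(22/3) = 836/3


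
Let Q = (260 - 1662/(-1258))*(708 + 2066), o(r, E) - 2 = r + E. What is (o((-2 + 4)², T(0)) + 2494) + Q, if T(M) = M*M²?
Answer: 457537654/629 ≈ 7.2741e+5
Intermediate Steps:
T(M) = M³
o(r, E) = 2 + E + r (o(r, E) = 2 + (r + E) = 2 + (E + r) = 2 + E + r)
Q = 455965154/629 (Q = (260 - 1662*(-1/1258))*2774 = (260 + 831/629)*2774 = (164371/629)*2774 = 455965154/629 ≈ 7.2491e+5)
(o((-2 + 4)², T(0)) + 2494) + Q = ((2 + 0³ + (-2 + 4)²) + 2494) + 455965154/629 = ((2 + 0 + 2²) + 2494) + 455965154/629 = ((2 + 0 + 4) + 2494) + 455965154/629 = (6 + 2494) + 455965154/629 = 2500 + 455965154/629 = 457537654/629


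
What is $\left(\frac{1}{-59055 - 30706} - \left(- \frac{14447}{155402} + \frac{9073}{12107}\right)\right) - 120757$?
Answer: $- \frac{20393675496640001529}{168881014228654} \approx -1.2076 \cdot 10^{5}$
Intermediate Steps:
$\left(\frac{1}{-59055 - 30706} - \left(- \frac{14447}{155402} + \frac{9073}{12107}\right)\right) - 120757 = \left(\frac{1}{-89761} - \frac{1235052517}{1881452014}\right) - 120757 = \left(- \frac{1}{89761} + \left(\frac{14447}{155402} - \frac{9073}{12107}\right)\right) - 120757 = \left(- \frac{1}{89761} - \frac{1235052517}{1881452014}\right) - 120757 = - \frac{110861430430451}{168881014228654} - 120757 = - \frac{20393675496640001529}{168881014228654}$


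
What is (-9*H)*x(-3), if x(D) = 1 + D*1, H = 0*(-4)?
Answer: 0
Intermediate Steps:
H = 0
x(D) = 1 + D
(-9*H)*x(-3) = (-9*0)*(1 - 3) = 0*(-2) = 0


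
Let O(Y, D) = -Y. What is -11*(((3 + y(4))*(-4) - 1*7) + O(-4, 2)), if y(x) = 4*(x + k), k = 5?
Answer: 1749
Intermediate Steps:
y(x) = 20 + 4*x (y(x) = 4*(x + 5) = 4*(5 + x) = 20 + 4*x)
-11*(((3 + y(4))*(-4) - 1*7) + O(-4, 2)) = -11*(((3 + (20 + 4*4))*(-4) - 1*7) - 1*(-4)) = -11*(((3 + (20 + 16))*(-4) - 7) + 4) = -11*(((3 + 36)*(-4) - 7) + 4) = -11*((39*(-4) - 7) + 4) = -11*((-156 - 7) + 4) = -11*(-163 + 4) = -11*(-159) = 1749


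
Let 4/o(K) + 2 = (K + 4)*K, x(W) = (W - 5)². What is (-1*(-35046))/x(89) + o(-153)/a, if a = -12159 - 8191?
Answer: 451585475591/90920137000 ≈ 4.9668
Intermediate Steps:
a = -20350
x(W) = (-5 + W)²
o(K) = 4/(-2 + K*(4 + K)) (o(K) = 4/(-2 + (K + 4)*K) = 4/(-2 + (4 + K)*K) = 4/(-2 + K*(4 + K)))
(-1*(-35046))/x(89) + o(-153)/a = (-1*(-35046))/((-5 + 89)²) + (4/(-2 + (-153)² + 4*(-153)))/(-20350) = 35046/(84²) + (4/(-2 + 23409 - 612))*(-1/20350) = 35046/7056 + (4/22795)*(-1/20350) = 35046*(1/7056) + (4*(1/22795))*(-1/20350) = 1947/392 + (4/22795)*(-1/20350) = 1947/392 - 2/231939125 = 451585475591/90920137000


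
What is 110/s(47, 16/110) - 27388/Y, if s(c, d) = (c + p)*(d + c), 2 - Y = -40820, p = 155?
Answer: -3524619467/5345498023 ≈ -0.65936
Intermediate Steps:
Y = 40822 (Y = 2 - 1*(-40820) = 2 + 40820 = 40822)
s(c, d) = (155 + c)*(c + d) (s(c, d) = (c + 155)*(d + c) = (155 + c)*(c + d))
110/s(47, 16/110) - 27388/Y = 110/(47**2 + 155*47 + 155*(16/110) + 47*(16/110)) - 27388/40822 = 110/(2209 + 7285 + 155*(16*(1/110)) + 47*(16*(1/110))) - 27388*1/40822 = 110/(2209 + 7285 + 155*(8/55) + 47*(8/55)) - 13694/20411 = 110/(2209 + 7285 + 248/11 + 376/55) - 13694/20411 = 110/(523786/55) - 13694/20411 = 110*(55/523786) - 13694/20411 = 3025/261893 - 13694/20411 = -3524619467/5345498023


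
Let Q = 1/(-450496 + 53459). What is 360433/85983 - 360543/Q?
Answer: 12308372822697886/85983 ≈ 1.4315e+11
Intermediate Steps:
Q = -1/397037 (Q = 1/(-397037) = -1/397037 ≈ -2.5187e-6)
360433/85983 - 360543/Q = 360433/85983 - 360543/(-1/397037) = 360433*(1/85983) - 360543*(-397037) = 360433/85983 + 143148911091 = 12308372822697886/85983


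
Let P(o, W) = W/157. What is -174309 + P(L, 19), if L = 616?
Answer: -27366494/157 ≈ -1.7431e+5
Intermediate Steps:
P(o, W) = W/157 (P(o, W) = W*(1/157) = W/157)
-174309 + P(L, 19) = -174309 + (1/157)*19 = -174309 + 19/157 = -27366494/157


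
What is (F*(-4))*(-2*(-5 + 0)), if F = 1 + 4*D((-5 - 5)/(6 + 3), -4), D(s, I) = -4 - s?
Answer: 3800/9 ≈ 422.22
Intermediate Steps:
F = -95/9 (F = 1 + 4*(-4 - (-5 - 5)/(6 + 3)) = 1 + 4*(-4 - (-10)/9) = 1 + 4*(-4 - 1*(-10/9)) = 1 + 4*(-4 + 10/9) = 1 + 4*(-26/9) = 1 - 104/9 = -95/9 ≈ -10.556)
(F*(-4))*(-2*(-5 + 0)) = (-95/9*(-4))*(-2*(-5 + 0)) = 380*(-2*(-5))/9 = (380/9)*10 = 3800/9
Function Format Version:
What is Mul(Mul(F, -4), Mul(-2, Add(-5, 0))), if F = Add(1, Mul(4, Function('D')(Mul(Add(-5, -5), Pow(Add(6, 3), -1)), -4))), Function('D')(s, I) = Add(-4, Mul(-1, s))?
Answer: Rational(3800, 9) ≈ 422.22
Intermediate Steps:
F = Rational(-95, 9) (F = Add(1, Mul(4, Add(-4, Mul(-1, Mul(Add(-5, -5), Pow(Add(6, 3), -1)))))) = Add(1, Mul(4, Add(-4, Mul(-1, Mul(-10, Pow(9, -1)))))) = Add(1, Mul(4, Add(-4, Mul(-1, Mul(-10, Rational(1, 9)))))) = Add(1, Mul(4, Add(-4, Mul(-1, Rational(-10, 9))))) = Add(1, Mul(4, Add(-4, Rational(10, 9)))) = Add(1, Mul(4, Rational(-26, 9))) = Add(1, Rational(-104, 9)) = Rational(-95, 9) ≈ -10.556)
Mul(Mul(F, -4), Mul(-2, Add(-5, 0))) = Mul(Mul(Rational(-95, 9), -4), Mul(-2, Add(-5, 0))) = Mul(Rational(380, 9), Mul(-2, -5)) = Mul(Rational(380, 9), 10) = Rational(3800, 9)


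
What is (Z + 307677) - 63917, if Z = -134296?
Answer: 109464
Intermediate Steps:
(Z + 307677) - 63917 = (-134296 + 307677) - 63917 = 173381 - 63917 = 109464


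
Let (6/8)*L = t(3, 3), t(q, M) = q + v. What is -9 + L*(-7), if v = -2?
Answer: -55/3 ≈ -18.333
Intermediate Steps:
t(q, M) = -2 + q (t(q, M) = q - 2 = -2 + q)
L = 4/3 (L = 4*(-2 + 3)/3 = (4/3)*1 = 4/3 ≈ 1.3333)
-9 + L*(-7) = -9 + (4/3)*(-7) = -9 - 28/3 = -55/3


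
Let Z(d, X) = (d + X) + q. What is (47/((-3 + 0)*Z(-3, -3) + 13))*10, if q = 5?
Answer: 235/8 ≈ 29.375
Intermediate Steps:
Z(d, X) = 5 + X + d (Z(d, X) = (d + X) + 5 = (X + d) + 5 = 5 + X + d)
(47/((-3 + 0)*Z(-3, -3) + 13))*10 = (47/((-3 + 0)*(5 - 3 - 3) + 13))*10 = (47/(-3*(-1) + 13))*10 = (47/(3 + 13))*10 = (47/16)*10 = 235/8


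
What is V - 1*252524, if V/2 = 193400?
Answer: 134276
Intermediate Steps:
V = 386800 (V = 2*193400 = 386800)
V - 1*252524 = 386800 - 1*252524 = 386800 - 252524 = 134276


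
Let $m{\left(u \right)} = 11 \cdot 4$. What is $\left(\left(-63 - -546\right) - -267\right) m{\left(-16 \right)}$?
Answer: $33000$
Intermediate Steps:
$m{\left(u \right)} = 44$
$\left(\left(-63 - -546\right) - -267\right) m{\left(-16 \right)} = \left(\left(-63 - -546\right) - -267\right) 44 = \left(\left(-63 + 546\right) + 267\right) 44 = \left(483 + 267\right) 44 = 750 \cdot 44 = 33000$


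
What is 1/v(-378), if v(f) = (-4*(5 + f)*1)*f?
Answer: -1/563976 ≈ -1.7731e-6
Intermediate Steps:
v(f) = f*(-20 - 4*f) (v(f) = ((-20 - 4*f)*1)*f = (-20 - 4*f)*f = f*(-20 - 4*f))
1/v(-378) = 1/(-4*(-378)*(5 - 378)) = 1/(-4*(-378)*(-373)) = 1/(-563976) = -1/563976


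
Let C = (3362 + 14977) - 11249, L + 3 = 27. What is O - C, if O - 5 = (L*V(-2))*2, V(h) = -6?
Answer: -7373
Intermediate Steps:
L = 24 (L = -3 + 27 = 24)
O = -283 (O = 5 + (24*(-6))*2 = 5 - 144*2 = 5 - 288 = -283)
C = 7090 (C = 18339 - 11249 = 7090)
O - C = -283 - 1*7090 = -283 - 7090 = -7373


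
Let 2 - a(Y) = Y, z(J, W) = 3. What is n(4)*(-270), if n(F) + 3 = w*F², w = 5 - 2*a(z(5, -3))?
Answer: -29430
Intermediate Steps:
a(Y) = 2 - Y
w = 7 (w = 5 - 2*(2 - 1*3) = 5 - 2*(2 - 3) = 5 - 2*(-1) = 5 + 2 = 7)
n(F) = -3 + 7*F²
n(4)*(-270) = (-3 + 7*4²)*(-270) = (-3 + 7*16)*(-270) = (-3 + 112)*(-270) = 109*(-270) = -29430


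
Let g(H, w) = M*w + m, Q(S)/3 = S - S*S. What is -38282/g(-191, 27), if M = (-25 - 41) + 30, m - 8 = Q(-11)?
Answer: 19141/680 ≈ 28.149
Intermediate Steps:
Q(S) = -3*S² + 3*S (Q(S) = 3*(S - S*S) = 3*(S - S²) = -3*S² + 3*S)
m = -388 (m = 8 + 3*(-11)*(1 - 1*(-11)) = 8 + 3*(-11)*(1 + 11) = 8 + 3*(-11)*12 = 8 - 396 = -388)
M = -36 (M = -66 + 30 = -36)
g(H, w) = -388 - 36*w (g(H, w) = -36*w - 388 = -388 - 36*w)
-38282/g(-191, 27) = -38282/(-388 - 36*27) = -38282/(-388 - 972) = -38282/(-1360) = -38282*(-1/1360) = 19141/680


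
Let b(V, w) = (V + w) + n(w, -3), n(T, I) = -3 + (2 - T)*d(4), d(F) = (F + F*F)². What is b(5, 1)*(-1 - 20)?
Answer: -8463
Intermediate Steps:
d(F) = (F + F²)²
n(T, I) = 797 - 400*T (n(T, I) = -3 + (2 - T)*(4²*(1 + 4)²) = -3 + (2 - T)*(16*5²) = -3 + (2 - T)*(16*25) = -3 + (2 - T)*400 = -3 + (800 - 400*T) = 797 - 400*T)
b(V, w) = 797 + V - 399*w (b(V, w) = (V + w) + (797 - 400*w) = 797 + V - 399*w)
b(5, 1)*(-1 - 20) = (797 + 5 - 399*1)*(-1 - 20) = (797 + 5 - 399)*(-21) = 403*(-21) = -8463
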